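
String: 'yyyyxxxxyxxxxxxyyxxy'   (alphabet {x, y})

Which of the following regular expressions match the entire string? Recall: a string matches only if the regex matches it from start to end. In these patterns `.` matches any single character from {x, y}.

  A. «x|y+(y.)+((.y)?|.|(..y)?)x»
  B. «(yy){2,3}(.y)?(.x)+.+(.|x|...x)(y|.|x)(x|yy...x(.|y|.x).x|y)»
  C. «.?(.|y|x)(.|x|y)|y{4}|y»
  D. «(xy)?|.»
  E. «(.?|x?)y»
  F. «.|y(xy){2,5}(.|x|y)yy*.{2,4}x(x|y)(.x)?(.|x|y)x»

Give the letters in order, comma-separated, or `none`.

B

A → no match — must end with 'x'
B → match
C → no match
D → no match
E → no match
F → no match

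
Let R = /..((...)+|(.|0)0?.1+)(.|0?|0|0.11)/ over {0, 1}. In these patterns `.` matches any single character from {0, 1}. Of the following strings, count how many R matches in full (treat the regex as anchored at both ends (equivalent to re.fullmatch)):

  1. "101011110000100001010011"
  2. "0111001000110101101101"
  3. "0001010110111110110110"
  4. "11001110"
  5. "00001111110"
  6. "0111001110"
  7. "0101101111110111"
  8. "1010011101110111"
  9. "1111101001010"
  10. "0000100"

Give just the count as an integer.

3

1 → match
2 → no match
3 → no match
4. "11001110" → match
5. "00001111110" → match
6. "0111001110" → no match
7 → no match
8 → no match
9 → no match
10. "0000100" → no match
Total matched: 3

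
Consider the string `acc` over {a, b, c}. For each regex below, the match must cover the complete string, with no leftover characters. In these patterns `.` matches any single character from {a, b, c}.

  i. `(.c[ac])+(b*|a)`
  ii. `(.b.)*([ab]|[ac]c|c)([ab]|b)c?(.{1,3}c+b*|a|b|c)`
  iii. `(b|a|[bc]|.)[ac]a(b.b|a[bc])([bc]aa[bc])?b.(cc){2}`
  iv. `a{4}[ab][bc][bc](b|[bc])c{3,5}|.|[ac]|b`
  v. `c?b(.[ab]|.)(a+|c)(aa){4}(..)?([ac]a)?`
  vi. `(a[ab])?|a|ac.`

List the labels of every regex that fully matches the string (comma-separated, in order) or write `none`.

i, vi

i → match
ii → no match
iii → no match
iv → no match
v → no match
vi → match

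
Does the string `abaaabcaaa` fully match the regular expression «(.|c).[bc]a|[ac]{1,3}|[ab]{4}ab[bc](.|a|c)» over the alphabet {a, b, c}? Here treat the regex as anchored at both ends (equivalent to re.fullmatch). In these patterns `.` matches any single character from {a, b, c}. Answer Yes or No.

No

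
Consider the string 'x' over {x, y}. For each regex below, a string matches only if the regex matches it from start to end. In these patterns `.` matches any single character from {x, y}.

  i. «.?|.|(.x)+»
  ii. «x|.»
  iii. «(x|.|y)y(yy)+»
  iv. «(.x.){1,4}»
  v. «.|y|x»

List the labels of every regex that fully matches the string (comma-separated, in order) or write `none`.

i → match
ii → match
iii → no match — must end with 'yy'
iv → no match
v → match

i, ii, v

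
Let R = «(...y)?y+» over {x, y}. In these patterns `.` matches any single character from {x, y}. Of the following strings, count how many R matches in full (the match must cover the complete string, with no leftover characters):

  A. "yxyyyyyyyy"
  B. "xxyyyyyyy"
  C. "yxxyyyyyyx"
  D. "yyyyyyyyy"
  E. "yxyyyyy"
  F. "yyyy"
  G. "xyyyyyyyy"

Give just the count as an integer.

6

A → match
B → match
C → no match — must end with "y"
D → match
E → match
F → match
G → match
Total matched: 6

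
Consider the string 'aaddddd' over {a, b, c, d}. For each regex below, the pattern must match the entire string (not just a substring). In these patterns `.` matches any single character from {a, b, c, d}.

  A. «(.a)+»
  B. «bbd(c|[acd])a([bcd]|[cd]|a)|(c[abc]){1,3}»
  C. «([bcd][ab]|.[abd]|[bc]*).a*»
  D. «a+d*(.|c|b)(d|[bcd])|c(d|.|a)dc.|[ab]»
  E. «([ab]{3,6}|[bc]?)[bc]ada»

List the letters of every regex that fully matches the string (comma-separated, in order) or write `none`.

A → no match — must end with 'a'
B → no match
C → no match
D → match
E → no match — must end with 'ada'

D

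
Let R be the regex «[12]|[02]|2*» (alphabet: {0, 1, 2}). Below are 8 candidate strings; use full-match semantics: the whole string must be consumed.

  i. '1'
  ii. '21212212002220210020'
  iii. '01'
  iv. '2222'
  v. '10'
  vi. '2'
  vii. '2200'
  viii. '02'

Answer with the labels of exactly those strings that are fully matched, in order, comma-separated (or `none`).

i. '1' → match
ii → no match
iii. '01' → no match
iv. '2222' → match
v. '10' → no match
vi. '2' → match
vii. '2200' → no match
viii. '02' → no match

i, iv, vi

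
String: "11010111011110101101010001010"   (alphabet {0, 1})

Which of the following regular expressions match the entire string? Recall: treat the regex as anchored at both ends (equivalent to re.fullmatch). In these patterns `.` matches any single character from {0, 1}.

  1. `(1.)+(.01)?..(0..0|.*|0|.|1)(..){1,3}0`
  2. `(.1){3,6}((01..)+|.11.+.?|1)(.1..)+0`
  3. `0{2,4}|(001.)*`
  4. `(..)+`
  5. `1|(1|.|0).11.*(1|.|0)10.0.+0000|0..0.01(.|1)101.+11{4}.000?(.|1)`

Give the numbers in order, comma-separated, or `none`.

1, 2

1 → match
2 → match
3 → no match
4 → no match
5 → no match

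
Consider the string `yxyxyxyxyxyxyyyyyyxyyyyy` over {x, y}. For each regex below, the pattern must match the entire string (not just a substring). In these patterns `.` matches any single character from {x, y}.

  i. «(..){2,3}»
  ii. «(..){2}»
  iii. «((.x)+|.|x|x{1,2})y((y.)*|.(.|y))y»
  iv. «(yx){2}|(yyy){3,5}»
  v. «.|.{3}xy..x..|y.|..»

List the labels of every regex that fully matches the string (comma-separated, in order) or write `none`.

iii

i → no match
ii → no match
iii → match
iv → no match
v → no match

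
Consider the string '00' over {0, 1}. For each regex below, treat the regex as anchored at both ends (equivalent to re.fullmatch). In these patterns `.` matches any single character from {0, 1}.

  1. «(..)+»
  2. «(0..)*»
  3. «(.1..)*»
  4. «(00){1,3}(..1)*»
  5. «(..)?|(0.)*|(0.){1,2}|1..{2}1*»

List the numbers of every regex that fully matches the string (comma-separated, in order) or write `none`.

1, 4, 5

1 → match
2 → no match
3 → no match
4 → match
5 → match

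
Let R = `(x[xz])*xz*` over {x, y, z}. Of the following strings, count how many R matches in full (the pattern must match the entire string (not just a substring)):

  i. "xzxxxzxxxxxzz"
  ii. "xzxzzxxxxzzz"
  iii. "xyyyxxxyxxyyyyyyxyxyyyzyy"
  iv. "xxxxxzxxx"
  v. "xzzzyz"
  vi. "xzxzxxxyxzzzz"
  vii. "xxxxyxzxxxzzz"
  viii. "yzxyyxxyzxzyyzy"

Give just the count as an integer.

2

i → match
ii → no match
iii → no match
iv → match
v → no match
vi → no match
vii → no match
viii → no match
Total matched: 2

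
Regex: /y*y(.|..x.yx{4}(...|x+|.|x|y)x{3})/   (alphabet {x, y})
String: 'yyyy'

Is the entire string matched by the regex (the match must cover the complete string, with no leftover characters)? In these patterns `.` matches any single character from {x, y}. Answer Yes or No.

Yes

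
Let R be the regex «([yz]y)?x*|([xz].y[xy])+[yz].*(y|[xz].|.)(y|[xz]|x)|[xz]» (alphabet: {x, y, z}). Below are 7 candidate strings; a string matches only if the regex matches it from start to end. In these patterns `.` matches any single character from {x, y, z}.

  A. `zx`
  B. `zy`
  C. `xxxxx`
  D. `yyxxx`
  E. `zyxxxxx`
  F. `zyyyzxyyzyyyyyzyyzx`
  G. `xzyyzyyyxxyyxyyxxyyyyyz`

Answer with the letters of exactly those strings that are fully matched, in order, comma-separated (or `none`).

B, C, D, E, F, G

A → no match
B → match
C → match
D → match
E → match
F → match
G → match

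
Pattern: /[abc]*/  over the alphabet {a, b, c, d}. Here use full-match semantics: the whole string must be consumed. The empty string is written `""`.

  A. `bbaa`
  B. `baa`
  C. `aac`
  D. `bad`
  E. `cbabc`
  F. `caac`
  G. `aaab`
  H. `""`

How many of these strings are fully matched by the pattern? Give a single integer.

7

A → match
B → match
C → match
D → no match
E → match
F → match
G → match
H → match
Total matched: 7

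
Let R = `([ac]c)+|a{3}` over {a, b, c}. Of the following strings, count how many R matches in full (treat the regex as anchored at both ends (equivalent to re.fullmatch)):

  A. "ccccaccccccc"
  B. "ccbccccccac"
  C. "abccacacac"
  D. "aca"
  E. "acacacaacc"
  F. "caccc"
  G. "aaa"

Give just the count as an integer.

2

A. "ccccaccccccc" → match
B. "ccbccccccac" → no match
C. "abccacacac" → no match
D. "aca" → no match
E. "acacacaacc" → no match
F. "caccc" → no match
G. "aaa" → match
Total matched: 2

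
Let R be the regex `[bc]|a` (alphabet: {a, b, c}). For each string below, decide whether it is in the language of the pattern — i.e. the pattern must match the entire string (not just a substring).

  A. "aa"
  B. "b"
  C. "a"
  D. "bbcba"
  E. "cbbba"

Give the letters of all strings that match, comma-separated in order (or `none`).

B, C

A → no match
B → match
C → match
D → no match
E → no match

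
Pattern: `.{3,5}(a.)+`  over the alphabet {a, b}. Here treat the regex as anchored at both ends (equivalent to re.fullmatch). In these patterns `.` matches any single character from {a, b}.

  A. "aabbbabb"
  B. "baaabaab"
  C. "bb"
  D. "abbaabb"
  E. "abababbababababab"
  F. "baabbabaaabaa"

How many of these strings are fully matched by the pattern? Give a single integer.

A → no match
B → no match
C → no match
D → no match
E → no match
F → match
Total matched: 1

1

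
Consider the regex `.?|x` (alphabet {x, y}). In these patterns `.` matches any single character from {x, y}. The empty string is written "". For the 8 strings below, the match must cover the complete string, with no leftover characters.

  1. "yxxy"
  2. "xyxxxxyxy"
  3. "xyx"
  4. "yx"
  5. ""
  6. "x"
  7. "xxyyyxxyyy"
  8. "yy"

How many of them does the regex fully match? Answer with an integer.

1 → no match
2 → no match
3 → no match
4 → no match
5 → match
6 → match
7 → no match
8 → no match
Total matched: 2

2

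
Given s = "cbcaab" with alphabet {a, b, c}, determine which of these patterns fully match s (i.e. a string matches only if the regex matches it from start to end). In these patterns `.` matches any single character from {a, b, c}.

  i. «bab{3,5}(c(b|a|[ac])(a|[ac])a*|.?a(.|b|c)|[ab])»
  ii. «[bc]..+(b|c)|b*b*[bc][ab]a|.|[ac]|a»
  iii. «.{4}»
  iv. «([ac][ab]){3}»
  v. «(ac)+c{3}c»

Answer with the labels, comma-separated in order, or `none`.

i → no match — must start with "bab"
ii → match
iii → no match
iv → match
v → no match — must start with "ac"

ii, iv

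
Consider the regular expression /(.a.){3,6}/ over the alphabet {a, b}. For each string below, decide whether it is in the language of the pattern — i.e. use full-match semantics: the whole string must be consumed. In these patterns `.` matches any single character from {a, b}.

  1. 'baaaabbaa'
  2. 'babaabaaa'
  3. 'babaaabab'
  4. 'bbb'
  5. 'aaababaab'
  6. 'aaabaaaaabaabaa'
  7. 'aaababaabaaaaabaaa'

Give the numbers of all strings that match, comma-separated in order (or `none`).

1, 2, 3, 5, 6, 7

1 → match
2 → match
3 → match
4 → no match
5 → match
6 → match
7 → match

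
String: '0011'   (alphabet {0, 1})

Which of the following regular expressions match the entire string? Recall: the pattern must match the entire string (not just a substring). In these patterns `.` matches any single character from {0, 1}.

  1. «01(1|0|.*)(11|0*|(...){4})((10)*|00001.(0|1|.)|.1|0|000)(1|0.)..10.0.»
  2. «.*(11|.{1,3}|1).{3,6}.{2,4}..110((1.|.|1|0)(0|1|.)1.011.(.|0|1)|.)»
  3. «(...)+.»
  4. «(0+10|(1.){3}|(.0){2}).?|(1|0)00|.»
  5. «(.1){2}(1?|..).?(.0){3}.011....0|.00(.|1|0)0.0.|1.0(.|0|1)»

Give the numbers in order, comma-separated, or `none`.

3

1 → no match — must start with '01'
2 → no match
3 → match
4 → no match
5 → no match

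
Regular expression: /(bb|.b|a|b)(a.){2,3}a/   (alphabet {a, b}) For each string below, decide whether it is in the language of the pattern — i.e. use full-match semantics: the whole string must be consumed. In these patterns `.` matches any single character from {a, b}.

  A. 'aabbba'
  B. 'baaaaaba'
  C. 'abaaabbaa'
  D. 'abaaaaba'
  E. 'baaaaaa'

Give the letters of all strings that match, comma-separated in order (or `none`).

B

A. 'aabbba' → no match
B. 'baaaaaba' → match
C. 'abaaabbaa' → no match
D. 'abaaaaba' → no match
E. 'baaaaaa' → no match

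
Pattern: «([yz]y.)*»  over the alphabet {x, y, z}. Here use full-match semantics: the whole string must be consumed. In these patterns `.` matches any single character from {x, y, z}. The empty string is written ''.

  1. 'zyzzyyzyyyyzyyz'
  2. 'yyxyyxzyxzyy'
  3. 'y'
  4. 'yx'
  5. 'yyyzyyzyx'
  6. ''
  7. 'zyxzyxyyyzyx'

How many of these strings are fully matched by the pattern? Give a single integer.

5

1 → match
2 → match
3 → no match
4 → no match
5 → match
6 → match
7 → match
Total matched: 5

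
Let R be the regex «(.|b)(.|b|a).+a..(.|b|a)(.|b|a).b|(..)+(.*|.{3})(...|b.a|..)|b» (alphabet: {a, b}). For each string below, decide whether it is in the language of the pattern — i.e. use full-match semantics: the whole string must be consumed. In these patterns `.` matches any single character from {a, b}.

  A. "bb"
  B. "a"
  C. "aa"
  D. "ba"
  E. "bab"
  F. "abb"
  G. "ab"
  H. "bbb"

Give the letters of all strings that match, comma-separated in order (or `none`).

A → no match
B → no match
C → no match
D → no match
E → no match
F → no match
G → no match
H → no match

none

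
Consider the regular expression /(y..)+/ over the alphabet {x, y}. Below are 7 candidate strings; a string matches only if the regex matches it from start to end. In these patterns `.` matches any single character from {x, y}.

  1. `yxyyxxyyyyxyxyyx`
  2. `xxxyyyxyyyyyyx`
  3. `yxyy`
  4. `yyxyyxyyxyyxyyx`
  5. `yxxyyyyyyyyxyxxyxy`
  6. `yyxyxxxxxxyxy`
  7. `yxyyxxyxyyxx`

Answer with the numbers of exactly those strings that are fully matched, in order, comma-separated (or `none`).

4, 5, 7

1 → no match
2 → no match — must start with `y`
3. `yxyy` → no match
4 → match
5 → match
6 → no match
7. `yxyyxxyxyyxx` → match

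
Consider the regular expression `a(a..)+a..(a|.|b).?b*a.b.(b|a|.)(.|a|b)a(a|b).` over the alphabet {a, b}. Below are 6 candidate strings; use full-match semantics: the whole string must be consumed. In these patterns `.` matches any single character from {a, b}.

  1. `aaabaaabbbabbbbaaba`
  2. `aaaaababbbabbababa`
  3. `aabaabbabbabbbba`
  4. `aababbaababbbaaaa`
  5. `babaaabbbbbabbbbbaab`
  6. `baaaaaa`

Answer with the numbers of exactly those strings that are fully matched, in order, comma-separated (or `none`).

1 → match
2 → no match
3 → no match
4 → no match
5 → no match — must start with `aa`
6 → no match — must start with `aa`

1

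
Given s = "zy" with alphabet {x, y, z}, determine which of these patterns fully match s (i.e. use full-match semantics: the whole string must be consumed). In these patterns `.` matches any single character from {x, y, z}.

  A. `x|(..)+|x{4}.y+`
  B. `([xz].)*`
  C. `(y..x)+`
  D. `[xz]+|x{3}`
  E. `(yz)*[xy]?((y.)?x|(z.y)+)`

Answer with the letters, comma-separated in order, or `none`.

A, B

A → match
B → match
C → no match — must start with "y"
D → no match
E → no match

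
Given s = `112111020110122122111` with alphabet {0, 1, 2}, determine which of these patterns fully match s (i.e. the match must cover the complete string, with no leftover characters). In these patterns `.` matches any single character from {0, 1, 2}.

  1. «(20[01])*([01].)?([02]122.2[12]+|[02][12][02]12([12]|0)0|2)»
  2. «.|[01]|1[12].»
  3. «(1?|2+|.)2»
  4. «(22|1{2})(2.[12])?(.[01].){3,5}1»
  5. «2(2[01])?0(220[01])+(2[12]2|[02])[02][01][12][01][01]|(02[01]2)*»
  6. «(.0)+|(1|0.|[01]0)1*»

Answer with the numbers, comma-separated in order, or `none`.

1 → no match
2 → no match
3 → no match — must end with `2`
4 → match
5 → no match
6 → no match

4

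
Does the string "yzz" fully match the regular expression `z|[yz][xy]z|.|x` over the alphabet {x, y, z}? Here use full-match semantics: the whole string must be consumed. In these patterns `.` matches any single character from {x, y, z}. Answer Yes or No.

No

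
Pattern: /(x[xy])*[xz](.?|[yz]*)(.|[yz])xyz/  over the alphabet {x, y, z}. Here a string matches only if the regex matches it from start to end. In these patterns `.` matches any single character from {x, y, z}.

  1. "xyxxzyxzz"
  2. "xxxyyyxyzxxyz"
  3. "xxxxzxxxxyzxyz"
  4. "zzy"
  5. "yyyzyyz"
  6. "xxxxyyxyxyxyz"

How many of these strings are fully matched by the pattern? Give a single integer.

0

1 → no match — must end with "xyz"
2 → no match
3 → no match
4 → no match — must end with "xyz"
5 → no match — must end with "xyz"
6 → no match
Total matched: 0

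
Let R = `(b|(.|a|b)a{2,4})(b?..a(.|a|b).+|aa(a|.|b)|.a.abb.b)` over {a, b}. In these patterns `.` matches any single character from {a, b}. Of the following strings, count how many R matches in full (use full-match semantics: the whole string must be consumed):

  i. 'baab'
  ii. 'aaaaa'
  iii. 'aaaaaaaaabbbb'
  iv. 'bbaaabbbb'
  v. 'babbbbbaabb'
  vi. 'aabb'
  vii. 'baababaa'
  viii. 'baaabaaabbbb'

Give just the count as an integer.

4

i. 'baab' → match
ii. 'aaaaa' → no match
iii → match
iv. 'bbaaabbbb' → match
v. 'babbbbbaabb' → no match
vi. 'aabb' → no match
vii. 'baababaa' → no match
viii. 'baaabaaabbbb' → match
Total matched: 4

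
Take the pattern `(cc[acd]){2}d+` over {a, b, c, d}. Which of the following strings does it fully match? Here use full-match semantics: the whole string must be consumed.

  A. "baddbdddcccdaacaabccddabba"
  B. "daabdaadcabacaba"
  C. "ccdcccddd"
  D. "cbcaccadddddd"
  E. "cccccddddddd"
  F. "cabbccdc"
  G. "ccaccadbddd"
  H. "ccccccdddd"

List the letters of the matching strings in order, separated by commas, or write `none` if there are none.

C, E, H

A → no match — must start with "cc"
B → no match — must start with "cc"
C. "ccdcccddd" → match
D → no match — must start with "cc"
E. "cccccddddddd" → match
F. "cabbccdc" → no match — must start with "cc"
G. "ccaccadbddd" → no match
H. "ccccccdddd" → match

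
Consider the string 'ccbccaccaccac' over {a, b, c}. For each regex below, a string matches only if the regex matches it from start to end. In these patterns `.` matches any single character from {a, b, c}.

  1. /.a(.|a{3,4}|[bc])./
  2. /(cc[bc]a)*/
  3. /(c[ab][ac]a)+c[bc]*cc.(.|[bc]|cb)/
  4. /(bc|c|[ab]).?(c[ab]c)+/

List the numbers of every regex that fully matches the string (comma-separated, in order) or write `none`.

4

1 → no match
2 → no match
3 → no match
4 → match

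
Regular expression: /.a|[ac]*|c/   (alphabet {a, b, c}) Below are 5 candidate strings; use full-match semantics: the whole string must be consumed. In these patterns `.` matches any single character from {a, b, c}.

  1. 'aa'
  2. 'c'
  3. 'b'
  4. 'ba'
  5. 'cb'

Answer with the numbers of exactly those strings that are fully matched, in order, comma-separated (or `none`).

1, 2, 4

1 → match
2 → match
3 → no match
4 → match
5 → no match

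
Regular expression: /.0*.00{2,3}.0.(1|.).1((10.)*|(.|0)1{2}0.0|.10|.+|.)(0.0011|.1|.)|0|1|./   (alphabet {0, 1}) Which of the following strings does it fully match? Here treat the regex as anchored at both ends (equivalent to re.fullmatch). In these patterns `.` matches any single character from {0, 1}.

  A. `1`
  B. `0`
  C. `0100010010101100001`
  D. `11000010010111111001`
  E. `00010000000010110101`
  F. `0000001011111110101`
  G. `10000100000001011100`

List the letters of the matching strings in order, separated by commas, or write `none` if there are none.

A. `1` → match
B. `0` → match
C → match
D → match
E → match
F → match
G → match

A, B, C, D, E, F, G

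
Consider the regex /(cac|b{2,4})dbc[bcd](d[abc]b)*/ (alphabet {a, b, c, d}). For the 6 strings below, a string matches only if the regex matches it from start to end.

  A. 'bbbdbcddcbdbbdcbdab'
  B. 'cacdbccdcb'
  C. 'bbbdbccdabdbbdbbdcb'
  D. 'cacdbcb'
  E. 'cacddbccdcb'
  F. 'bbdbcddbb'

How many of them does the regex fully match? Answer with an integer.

A → match
B → match
C → match
D → match
E → no match
F → match
Total matched: 5

5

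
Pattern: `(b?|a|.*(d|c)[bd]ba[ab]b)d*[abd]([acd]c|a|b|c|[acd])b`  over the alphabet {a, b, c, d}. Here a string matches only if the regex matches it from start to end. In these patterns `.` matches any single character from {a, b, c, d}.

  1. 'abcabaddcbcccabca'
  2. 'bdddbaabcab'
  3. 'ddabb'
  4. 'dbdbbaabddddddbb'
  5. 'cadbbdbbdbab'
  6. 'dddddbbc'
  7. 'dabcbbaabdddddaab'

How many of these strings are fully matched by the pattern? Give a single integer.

3

1 → no match — must end with 'b'
2 → no match
3 → match
4 → match
5 → no match
6 → no match — must end with 'b'
7 → match
Total matched: 3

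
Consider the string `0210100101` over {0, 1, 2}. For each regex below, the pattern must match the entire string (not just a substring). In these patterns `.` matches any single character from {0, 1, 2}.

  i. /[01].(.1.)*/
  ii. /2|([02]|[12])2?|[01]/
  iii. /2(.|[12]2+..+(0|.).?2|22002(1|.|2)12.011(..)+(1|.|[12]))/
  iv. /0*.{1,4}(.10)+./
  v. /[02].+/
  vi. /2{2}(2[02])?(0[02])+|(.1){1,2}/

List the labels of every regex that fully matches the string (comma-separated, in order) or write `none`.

i → no match
ii → no match
iii → no match — must start with `2`
iv → match
v → match
vi → no match

iv, v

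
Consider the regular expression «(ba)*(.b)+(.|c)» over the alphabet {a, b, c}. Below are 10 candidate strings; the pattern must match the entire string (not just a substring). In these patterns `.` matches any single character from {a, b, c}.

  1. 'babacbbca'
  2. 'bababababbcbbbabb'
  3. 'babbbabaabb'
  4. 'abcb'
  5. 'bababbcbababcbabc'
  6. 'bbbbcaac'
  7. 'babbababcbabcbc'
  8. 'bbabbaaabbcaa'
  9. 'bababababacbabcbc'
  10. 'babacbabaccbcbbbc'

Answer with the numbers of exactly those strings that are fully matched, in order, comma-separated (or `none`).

2, 5, 7, 9

1 → no match
2 → match
3 → no match
4 → no match
5 → match
6 → no match
7 → match
8 → no match
9 → match
10 → no match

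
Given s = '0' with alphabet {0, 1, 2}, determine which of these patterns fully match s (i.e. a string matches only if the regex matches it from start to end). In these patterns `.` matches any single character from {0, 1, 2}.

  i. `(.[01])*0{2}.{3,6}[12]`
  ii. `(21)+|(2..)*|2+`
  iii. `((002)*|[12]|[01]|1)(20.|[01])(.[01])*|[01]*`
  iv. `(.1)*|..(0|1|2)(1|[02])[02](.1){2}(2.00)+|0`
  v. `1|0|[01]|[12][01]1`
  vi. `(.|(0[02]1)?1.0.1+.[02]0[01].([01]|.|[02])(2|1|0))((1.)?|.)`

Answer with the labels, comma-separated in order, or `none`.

iii, iv, v, vi

i → no match
ii → no match
iii → match
iv → match
v → match
vi → match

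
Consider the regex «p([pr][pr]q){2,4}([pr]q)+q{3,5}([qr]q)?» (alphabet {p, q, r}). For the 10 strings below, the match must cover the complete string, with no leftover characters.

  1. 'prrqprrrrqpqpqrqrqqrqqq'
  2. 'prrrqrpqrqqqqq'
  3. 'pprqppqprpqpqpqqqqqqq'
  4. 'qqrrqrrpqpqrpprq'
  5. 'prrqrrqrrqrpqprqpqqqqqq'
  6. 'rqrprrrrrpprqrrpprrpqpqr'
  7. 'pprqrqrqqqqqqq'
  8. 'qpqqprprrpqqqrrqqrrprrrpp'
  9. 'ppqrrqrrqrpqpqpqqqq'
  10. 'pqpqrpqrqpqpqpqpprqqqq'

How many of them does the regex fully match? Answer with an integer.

0

1 → no match
2 → no match
3 → no match
4 → no match — must start with 'p'
5 → no match
6 → no match — must start with 'p'
7 → no match
8 → no match — must start with 'p'
9 → no match
10 → no match
Total matched: 0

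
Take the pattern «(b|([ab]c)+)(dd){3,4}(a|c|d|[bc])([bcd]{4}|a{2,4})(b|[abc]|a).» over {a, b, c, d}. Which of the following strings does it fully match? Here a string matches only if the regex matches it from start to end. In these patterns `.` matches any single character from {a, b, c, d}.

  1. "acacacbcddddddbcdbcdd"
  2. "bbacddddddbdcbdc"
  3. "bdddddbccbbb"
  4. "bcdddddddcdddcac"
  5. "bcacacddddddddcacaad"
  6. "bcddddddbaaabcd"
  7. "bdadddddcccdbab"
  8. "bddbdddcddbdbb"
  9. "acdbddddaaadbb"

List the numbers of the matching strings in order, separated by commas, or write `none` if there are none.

none

1 → no match
2 → no match
3 → no match
4 → no match
5 → no match
6 → no match
7 → no match
8 → no match
9 → no match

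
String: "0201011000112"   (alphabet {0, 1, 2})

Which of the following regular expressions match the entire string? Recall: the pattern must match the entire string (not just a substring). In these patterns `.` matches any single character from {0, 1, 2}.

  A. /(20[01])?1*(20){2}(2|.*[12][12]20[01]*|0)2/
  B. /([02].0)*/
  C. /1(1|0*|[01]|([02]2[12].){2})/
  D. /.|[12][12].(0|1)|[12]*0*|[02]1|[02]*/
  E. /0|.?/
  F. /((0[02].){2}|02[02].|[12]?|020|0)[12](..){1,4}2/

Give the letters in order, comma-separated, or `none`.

F

A → no match
B → no match
C → no match — must start with "1"
D → no match
E → no match
F → match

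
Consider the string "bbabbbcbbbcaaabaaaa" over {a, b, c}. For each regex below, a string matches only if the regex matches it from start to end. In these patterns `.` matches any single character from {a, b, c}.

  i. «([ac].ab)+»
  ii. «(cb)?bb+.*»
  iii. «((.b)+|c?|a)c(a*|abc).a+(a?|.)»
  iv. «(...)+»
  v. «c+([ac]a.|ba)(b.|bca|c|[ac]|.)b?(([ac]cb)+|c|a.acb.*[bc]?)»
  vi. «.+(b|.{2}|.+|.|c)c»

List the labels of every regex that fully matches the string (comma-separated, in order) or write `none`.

i → no match — must end with "ab"
ii → match
iii → match
iv → no match
v → no match — must start with "c"
vi → no match — must end with "c"

ii, iii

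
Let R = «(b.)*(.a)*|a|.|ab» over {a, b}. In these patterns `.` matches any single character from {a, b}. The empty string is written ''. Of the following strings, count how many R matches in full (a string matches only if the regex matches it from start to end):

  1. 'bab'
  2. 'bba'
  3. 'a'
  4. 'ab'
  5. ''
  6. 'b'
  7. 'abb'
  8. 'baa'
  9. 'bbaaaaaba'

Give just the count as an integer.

4

1 → no match
2 → no match
3 → match
4 → match
5 → match
6 → match
7 → no match
8 → no match
9 → no match
Total matched: 4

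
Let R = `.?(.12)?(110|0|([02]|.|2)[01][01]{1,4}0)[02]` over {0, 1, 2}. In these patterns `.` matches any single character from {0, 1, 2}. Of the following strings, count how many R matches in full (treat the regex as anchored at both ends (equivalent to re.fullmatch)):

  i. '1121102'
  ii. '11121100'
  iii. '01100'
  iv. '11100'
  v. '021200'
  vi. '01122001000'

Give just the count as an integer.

i → match
ii → match
iii → match
iv → match
v → match
vi → match
Total matched: 6

6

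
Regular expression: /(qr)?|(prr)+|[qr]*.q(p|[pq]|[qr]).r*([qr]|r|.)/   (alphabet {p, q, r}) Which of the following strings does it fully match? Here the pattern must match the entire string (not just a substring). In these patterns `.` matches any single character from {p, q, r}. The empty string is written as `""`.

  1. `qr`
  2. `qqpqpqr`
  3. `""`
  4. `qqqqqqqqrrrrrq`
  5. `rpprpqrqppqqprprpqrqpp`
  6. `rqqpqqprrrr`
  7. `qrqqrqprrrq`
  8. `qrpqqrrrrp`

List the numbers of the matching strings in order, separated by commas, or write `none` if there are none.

1 → match
2 → match
3 → match
4 → match
5 → no match
6 → match
7 → match
8 → match

1, 2, 3, 4, 6, 7, 8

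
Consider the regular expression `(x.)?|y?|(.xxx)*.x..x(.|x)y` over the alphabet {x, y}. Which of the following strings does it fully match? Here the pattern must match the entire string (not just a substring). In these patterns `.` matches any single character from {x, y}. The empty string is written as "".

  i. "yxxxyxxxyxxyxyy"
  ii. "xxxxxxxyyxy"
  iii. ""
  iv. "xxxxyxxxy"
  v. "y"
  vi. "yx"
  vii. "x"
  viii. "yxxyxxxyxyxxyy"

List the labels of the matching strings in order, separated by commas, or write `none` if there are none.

i → match
ii. "xxxxxxxyyxy" → no match
iii. "" → match
iv. "xxxxyxxxy" → no match
v. "y" → match
vi. "yx" → no match
vii. "x" → no match
viii → no match

i, iii, v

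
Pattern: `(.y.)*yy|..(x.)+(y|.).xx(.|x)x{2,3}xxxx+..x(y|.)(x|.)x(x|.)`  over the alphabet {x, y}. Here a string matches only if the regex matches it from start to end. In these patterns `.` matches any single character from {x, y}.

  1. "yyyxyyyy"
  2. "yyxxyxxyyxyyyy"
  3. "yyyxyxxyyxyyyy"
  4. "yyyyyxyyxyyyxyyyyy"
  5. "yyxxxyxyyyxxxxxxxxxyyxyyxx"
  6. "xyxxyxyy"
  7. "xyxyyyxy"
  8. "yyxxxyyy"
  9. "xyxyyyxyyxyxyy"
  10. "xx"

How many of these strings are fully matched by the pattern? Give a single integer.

6

1 → match
2 → match
3 → match
4 → no match
5 → match
6 → match
7 → no match
8 → no match
9 → match
10 → no match
Total matched: 6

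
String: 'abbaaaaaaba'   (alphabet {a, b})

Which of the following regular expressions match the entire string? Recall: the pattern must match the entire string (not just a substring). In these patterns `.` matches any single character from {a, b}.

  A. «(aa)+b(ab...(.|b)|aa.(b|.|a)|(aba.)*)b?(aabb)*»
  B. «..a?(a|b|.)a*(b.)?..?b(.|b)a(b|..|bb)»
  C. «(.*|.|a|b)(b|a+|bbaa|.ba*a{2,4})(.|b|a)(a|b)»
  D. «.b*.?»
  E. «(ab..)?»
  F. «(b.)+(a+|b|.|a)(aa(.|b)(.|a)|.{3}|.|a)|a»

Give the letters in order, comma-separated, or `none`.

A → no match — must start with 'aa'
B → no match
C → match
D → no match
E → no match
F → no match

C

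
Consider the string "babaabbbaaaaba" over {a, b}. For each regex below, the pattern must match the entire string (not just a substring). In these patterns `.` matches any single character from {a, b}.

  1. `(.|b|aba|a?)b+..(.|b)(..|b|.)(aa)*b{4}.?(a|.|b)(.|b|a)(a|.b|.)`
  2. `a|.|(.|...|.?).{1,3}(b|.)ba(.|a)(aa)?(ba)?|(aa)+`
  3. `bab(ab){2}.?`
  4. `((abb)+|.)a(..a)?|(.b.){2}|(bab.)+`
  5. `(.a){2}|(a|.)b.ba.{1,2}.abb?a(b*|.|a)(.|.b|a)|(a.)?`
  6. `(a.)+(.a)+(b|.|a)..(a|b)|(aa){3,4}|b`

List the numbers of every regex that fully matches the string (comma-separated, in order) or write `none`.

2

1 → no match
2 → match
3 → no match — must start with "babab"
4 → no match
5 → no match
6 → no match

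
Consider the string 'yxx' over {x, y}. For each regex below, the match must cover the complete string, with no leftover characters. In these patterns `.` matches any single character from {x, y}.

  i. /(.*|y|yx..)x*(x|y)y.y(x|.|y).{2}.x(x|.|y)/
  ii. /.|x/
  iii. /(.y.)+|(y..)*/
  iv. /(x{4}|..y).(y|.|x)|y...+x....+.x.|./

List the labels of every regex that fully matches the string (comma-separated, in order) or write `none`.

i → no match
ii → no match
iii → match
iv → no match

iii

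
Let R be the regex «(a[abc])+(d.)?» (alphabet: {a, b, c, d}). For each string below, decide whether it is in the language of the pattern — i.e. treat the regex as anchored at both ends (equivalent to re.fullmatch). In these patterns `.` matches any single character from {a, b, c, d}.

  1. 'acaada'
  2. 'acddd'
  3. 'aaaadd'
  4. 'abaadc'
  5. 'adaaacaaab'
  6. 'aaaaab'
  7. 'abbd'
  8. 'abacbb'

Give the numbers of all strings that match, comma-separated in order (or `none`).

1 → match
2 → no match
3 → match
4 → match
5 → no match
6 → match
7 → no match
8 → no match

1, 3, 4, 6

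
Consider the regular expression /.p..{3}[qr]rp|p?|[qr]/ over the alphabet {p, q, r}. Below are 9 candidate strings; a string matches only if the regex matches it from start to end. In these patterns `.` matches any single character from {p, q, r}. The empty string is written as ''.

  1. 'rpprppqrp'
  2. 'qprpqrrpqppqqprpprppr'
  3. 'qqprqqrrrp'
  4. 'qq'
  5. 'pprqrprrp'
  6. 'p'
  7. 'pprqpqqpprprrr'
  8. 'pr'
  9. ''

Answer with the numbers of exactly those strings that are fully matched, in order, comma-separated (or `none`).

1 → match
2 → no match
3 → no match
4 → no match
5 → match
6 → match
7 → no match
8 → no match
9 → match

1, 5, 6, 9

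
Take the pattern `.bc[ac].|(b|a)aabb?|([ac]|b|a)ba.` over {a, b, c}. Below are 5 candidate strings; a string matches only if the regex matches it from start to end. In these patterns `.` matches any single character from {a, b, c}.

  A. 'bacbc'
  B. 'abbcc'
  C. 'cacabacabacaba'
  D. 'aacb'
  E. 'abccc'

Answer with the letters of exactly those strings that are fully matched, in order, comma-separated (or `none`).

A → no match
B → no match
C → no match
D → no match
E → match

E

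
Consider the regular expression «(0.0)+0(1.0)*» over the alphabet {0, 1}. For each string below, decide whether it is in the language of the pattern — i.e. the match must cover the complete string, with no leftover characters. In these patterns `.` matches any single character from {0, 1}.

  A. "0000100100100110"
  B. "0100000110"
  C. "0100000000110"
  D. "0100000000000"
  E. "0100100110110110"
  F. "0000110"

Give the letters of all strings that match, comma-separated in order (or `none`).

A → match
B → match
C → match
D → match
E → match
F → match

A, B, C, D, E, F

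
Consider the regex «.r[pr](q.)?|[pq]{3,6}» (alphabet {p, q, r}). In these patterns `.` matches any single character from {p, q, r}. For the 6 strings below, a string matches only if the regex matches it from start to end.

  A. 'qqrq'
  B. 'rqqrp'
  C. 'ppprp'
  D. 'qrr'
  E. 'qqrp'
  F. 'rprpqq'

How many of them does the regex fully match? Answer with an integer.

A → no match
B → no match
C → no match
D → match
E → no match
F → no match
Total matched: 1

1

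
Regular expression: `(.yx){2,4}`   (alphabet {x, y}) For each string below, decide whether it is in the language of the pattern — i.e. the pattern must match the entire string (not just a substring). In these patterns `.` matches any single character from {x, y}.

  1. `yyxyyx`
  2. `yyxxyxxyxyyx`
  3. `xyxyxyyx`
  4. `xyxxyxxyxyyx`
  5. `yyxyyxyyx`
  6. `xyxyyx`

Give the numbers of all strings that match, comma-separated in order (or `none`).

1, 2, 4, 5, 6

1. `yyxyyx` → match
2. `yyxxyxxyxyyx` → match
3. `xyxyxyyx` → no match
4. `xyxxyxxyxyyx` → match
5. `yyxyyxyyx` → match
6. `xyxyyx` → match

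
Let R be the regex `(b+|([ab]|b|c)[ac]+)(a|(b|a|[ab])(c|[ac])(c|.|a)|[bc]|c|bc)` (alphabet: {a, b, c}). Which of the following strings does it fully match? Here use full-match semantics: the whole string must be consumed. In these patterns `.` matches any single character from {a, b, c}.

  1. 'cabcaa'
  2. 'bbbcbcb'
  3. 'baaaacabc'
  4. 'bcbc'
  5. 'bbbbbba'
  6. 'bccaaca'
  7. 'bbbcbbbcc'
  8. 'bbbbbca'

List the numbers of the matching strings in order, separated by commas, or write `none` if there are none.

1 → no match
2 → no match
3 → match
4 → match
5 → match
6 → match
7 → no match
8 → match

3, 4, 5, 6, 8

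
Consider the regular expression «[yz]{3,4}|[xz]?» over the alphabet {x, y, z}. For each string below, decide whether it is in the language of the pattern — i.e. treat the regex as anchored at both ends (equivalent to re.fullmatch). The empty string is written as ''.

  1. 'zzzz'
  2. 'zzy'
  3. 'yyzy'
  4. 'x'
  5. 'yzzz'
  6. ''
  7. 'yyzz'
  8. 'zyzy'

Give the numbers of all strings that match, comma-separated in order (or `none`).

1, 2, 3, 4, 5, 6, 7, 8

1. 'zzzz' → match
2. 'zzy' → match
3. 'yyzy' → match
4. 'x' → match
5. 'yzzz' → match
6. '' → match
7. 'yyzz' → match
8. 'zyzy' → match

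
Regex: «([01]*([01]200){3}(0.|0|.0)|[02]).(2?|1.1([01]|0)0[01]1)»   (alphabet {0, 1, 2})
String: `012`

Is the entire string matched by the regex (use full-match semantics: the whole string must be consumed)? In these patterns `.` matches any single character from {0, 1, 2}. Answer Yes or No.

Yes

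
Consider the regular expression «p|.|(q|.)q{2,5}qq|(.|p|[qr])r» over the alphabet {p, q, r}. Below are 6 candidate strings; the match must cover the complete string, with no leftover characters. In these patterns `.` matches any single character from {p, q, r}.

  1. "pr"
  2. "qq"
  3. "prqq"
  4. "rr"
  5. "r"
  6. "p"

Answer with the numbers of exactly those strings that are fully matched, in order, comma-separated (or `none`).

1 → match
2 → no match
3 → no match
4 → match
5 → match
6 → match

1, 4, 5, 6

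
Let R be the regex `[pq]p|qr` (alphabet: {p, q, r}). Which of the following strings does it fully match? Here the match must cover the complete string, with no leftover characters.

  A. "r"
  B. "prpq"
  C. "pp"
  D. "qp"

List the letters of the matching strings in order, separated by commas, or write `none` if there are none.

C, D

A. "r" → no match
B. "prpq" → no match
C. "pp" → match
D. "qp" → match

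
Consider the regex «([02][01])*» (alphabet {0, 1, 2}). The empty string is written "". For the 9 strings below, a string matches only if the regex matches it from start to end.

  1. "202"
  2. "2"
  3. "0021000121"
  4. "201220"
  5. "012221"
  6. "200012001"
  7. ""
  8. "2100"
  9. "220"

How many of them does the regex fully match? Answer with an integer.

1 → no match
2 → no match
3 → match
4 → no match
5 → no match
6 → no match
7 → match
8 → match
9 → no match
Total matched: 3

3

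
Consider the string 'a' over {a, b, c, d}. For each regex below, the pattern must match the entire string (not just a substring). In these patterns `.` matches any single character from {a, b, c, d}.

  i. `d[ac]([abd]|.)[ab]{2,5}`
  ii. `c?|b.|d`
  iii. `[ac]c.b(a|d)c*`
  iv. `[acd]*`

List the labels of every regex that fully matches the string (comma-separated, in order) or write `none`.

i → no match — must start with 'd'
ii → no match
iii → no match
iv → match

iv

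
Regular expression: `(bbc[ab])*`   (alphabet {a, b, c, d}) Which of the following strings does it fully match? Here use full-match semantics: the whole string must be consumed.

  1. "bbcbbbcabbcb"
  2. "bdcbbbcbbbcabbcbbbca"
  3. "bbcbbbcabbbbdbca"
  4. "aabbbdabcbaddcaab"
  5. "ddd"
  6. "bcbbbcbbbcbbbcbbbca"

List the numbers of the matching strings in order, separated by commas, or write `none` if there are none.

1. "bbcbbbcabbcb" → match
2 → no match
3 → no match
4 → no match
5. "ddd" → no match
6 → no match

1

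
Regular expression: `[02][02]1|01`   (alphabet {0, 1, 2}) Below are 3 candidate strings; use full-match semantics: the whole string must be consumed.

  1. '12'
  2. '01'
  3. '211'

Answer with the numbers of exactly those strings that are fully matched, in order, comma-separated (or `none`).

1 → no match
2 → match
3 → no match

2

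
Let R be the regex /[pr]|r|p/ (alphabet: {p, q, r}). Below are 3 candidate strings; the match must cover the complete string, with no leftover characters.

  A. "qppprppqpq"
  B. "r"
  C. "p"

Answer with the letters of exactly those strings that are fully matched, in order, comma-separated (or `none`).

B, C

A → no match
B → match
C → match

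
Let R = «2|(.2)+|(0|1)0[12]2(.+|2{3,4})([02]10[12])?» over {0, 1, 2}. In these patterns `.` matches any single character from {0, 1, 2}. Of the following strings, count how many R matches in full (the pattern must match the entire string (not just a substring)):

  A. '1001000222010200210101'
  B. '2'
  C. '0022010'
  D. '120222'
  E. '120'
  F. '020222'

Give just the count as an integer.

4

A → no match
B → match
C → match
D → match
E → no match
F → match
Total matched: 4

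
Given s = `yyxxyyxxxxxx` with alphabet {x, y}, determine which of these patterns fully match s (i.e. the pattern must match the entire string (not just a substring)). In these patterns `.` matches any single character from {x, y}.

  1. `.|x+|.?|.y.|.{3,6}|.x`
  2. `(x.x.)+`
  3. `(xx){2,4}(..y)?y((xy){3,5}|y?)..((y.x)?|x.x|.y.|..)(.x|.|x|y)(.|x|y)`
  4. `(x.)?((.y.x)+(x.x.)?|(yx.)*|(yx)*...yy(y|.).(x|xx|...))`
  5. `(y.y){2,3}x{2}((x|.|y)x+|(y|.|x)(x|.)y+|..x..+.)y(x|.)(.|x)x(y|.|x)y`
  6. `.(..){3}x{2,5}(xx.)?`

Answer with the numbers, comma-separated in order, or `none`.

1 → no match
2 → no match — must start with `x`
3 → no match — must start with `xx`
4 → match
5 → no match — must end with `y`
6 → match

4, 6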